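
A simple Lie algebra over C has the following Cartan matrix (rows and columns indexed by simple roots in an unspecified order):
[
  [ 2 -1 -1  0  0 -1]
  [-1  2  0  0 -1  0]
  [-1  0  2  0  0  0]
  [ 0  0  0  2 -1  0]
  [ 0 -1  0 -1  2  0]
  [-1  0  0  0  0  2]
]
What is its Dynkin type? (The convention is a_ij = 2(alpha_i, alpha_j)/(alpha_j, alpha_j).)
type D_6

The matrix has rank 6 with 2's on the diagonal. Reading the off-diagonal entries as Dynkin edges (a single edge where a_ij = a_ji = -1; a double or triple edge where a_ij * a_ji = 2 or 3), the diagram is a chain of 4 nodes with a fork of two nodes at one end (D_6). One simple-root ordering that puts it in standard form is (alpha_4, alpha_5, alpha_2, alpha_1, alpha_6, alpha_3). So the algebra is type D_6, i.e. so(12).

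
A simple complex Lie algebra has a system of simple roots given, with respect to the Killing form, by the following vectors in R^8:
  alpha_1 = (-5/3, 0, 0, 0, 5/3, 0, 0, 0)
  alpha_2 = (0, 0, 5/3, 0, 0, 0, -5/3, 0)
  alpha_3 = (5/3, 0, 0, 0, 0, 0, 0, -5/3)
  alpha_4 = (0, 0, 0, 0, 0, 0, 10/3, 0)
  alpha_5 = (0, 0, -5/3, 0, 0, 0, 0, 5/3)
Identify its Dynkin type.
C5

Compute the Cartan integers a_ij = 2(alpha_i, alpha_j)/(alpha_j, alpha_j); the resulting 5x5 Cartan matrix is
[[2, 0, -1, 0, 0], [0, 2, 0, -1, -1], [-1, 0, 2, 0, -1], [0, -2, 0, 2, 0], [0, -1, -1, 0, 2]].
The roots have two lengths (squared-length ratio 2:1); the short ones are alpha_{1,2,3,5}. The associated Dynkin diagram is a chain of 5 nodes with a double edge at one end; the terminal node there is the unique long simple root (C_5), so the type is C_5 (the algebra sp(10)).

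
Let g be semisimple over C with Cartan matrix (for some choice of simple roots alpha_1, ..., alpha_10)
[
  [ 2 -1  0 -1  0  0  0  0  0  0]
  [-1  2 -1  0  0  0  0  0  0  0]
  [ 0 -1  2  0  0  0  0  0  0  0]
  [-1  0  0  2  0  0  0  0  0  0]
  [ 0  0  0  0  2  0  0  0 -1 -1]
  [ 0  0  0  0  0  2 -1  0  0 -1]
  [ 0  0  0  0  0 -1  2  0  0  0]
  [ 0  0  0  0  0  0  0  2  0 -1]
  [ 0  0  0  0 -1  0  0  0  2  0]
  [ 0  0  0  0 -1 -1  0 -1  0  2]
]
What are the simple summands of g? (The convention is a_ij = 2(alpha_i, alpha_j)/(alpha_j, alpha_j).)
A_4 + E_6

The diagram associated to this matrix has two connected components: the simple roots {alpha_1, alpha_2, alpha_3, alpha_4} form a chain of 4 nodes with single edges (A_4), and {alpha_5, alpha_6, alpha_7, alpha_8, alpha_9, alpha_10} form a chain of 5 nodes with one extra node attached to the third node from one end (E_6). A semisimple Lie algebra decomposes uniquely as the direct sum of simple ideals, one per connected component of its Dynkin diagram, so g ≅ A_4 ⊕ E_6 (dimension 24 + 78 = 102).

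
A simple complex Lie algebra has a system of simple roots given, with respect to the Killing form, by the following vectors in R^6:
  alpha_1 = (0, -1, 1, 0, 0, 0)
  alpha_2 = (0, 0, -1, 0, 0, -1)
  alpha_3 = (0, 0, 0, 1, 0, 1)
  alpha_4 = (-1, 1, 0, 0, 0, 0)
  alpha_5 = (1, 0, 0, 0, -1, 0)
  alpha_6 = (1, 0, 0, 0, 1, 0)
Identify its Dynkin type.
Compute the Cartan integers a_ij = 2(alpha_i, alpha_j)/(alpha_j, alpha_j); the resulting 6x6 Cartan matrix is
[[2, -1, 0, -1, 0, 0], [-1, 2, -1, 0, 0, 0], [0, -1, 2, 0, 0, 0], [-1, 0, 0, 2, -1, -1], [0, 0, 0, -1, 2, 0], [0, 0, 0, -1, 0, 2]].
All simple roots have the same length, so the diagram is simply laced. The associated Dynkin diagram is a chain of 4 nodes with a fork of two nodes at one end (D_6), so the type is D_6 (the algebra so(12)).

D6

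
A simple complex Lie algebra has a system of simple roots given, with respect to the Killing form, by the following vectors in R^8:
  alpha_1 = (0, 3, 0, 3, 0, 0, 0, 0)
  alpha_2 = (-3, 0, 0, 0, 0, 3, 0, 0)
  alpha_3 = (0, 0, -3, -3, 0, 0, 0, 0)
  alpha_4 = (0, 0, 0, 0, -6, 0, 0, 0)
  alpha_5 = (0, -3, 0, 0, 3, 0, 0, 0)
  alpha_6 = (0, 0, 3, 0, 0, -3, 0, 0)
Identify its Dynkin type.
Compute the Cartan integers a_ij = 2(alpha_i, alpha_j)/(alpha_j, alpha_j); the resulting 6x6 Cartan matrix is
[[2, 0, -1, 0, -1, 0], [0, 2, 0, 0, 0, -1], [-1, 0, 2, 0, 0, -1], [0, 0, 0, 2, -2, 0], [-1, 0, 0, -1, 2, 0], [0, -1, -1, 0, 0, 2]].
The roots have two lengths (squared-length ratio 2:1); the short ones are alpha_{1,2,3,5,6}. The associated Dynkin diagram is a chain of 6 nodes with a double edge at one end; the terminal node there is the unique long simple root (C_6), so the type is C_6 (the algebra sp(12)).

type C_6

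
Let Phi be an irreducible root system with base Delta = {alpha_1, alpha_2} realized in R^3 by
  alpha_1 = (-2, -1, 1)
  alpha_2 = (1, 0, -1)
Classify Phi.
Compute the Cartan integers a_ij = 2(alpha_i, alpha_j)/(alpha_j, alpha_j); the resulting 2x2 Cartan matrix is
[[2, -3], [-1, 2]].
The roots have two lengths (squared-length ratio 3:1); the short ones are alpha_{2}. The associated Dynkin diagram is two nodes joined by a triple edge (G_2), so the type is G_2.

G_2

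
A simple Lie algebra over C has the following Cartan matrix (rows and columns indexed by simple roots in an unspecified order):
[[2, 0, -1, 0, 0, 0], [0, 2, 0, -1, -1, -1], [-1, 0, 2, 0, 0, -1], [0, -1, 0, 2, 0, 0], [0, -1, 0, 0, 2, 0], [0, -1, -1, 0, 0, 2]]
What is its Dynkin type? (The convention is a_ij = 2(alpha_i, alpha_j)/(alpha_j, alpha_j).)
The matrix has rank 6 with 2's on the diagonal. Reading the off-diagonal entries as Dynkin edges (a single edge where a_ij = a_ji = -1; a double or triple edge where a_ij * a_ji = 2 or 3), the diagram is a chain of 4 nodes with a fork of two nodes at one end (D_6). One simple-root ordering that puts it in standard form is (alpha_1, alpha_3, alpha_6, alpha_2, alpha_5, alpha_4). So the algebra is type D_6, i.e. so(12).

D_6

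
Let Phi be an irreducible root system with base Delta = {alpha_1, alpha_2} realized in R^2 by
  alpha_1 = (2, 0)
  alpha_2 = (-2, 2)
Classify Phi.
Compute the Cartan integers a_ij = 2(alpha_i, alpha_j)/(alpha_j, alpha_j); the resulting 2x2 Cartan matrix is
[[2, -1], [-2, 2]].
The roots have two lengths (squared-length ratio 2:1); the short ones are alpha_{1}. The associated Dynkin diagram is a chain of 2 nodes with a double edge at one end; the terminal node there is the unique short simple root (B_2), so the type is B_2 (the algebra so(5)).

B2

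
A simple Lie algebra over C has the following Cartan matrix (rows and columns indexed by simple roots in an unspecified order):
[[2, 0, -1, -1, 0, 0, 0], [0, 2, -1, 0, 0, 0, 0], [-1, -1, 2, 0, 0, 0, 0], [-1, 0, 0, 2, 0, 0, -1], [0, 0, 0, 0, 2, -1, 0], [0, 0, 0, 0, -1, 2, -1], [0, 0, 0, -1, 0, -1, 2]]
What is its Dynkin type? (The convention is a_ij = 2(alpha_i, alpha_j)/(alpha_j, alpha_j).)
A7

The matrix has rank 7 with 2's on the diagonal. Reading the off-diagonal entries as Dynkin edges (a single edge where a_ij = a_ji = -1; a double or triple edge where a_ij * a_ji = 2 or 3), the diagram is a chain of 7 nodes with single edges (A_7). One simple-root ordering that puts it in standard form is (alpha_5, alpha_6, alpha_7, alpha_4, alpha_1, alpha_3, alpha_2). So the algebra is type A_7, i.e. sl(8).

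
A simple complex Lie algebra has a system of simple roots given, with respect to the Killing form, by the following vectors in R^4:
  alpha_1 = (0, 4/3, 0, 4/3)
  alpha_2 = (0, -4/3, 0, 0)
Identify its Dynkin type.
type B_2

Compute the Cartan integers a_ij = 2(alpha_i, alpha_j)/(alpha_j, alpha_j); the resulting 2x2 Cartan matrix is
[[2, -2], [-1, 2]].
The roots have two lengths (squared-length ratio 2:1); the short ones are alpha_{2}. The associated Dynkin diagram is a chain of 2 nodes with a double edge at one end; the terminal node there is the unique short simple root (B_2), so the type is B_2 (the algebra so(5)).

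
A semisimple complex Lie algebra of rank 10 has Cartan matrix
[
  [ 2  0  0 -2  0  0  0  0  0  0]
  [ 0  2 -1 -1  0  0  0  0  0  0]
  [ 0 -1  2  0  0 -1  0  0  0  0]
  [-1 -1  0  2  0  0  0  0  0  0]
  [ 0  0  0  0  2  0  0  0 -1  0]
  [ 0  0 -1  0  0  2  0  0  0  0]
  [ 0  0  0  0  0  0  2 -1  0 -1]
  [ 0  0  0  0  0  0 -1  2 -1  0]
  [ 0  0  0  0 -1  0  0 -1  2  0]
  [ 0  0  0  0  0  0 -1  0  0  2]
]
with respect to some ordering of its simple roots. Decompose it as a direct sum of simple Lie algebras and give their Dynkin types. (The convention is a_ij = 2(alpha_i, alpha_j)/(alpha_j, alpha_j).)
A_5 (sl(6)) ⊕ C_5 (sp(10))

The diagram associated to this matrix has two connected components: the simple roots {alpha_5, alpha_7, alpha_8, alpha_9, alpha_10} form a chain of 5 nodes with single edges (A_5), and {alpha_1, alpha_2, alpha_3, alpha_4, alpha_6} form a chain of 5 nodes with a double edge at one end; the terminal node there is the unique long simple root (C_5). A semisimple Lie algebra decomposes uniquely as the direct sum of simple ideals, one per connected component of its Dynkin diagram, so g ≅ A_5 ⊕ C_5 (dimension 35 + 55 = 90).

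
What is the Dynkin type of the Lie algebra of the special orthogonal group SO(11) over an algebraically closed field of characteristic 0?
B_5

This is so(11) with 11 odd, which has dimension 11(11-1)/2 = 55 and rank (11-1)/2 = 5. In the classification of classical Lie algebras, the orthogonal algebra so(2n+1) in an odd number of variables has type B_n; here n = 5, so the Dynkin diagram is a chain of 5 nodes with a double edge at one end; the terminal node there is the unique short simple root (B_5). Hence the type is B_5.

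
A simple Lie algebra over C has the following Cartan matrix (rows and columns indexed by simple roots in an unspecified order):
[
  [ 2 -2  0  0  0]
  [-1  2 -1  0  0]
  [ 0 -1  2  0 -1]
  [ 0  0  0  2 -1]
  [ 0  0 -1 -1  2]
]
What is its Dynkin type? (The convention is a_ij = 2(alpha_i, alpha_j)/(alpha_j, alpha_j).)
C_5

The matrix has rank 5 with 2's on the diagonal. Reading the off-diagonal entries as Dynkin edges (a single edge where a_ij = a_ji = -1; a double or triple edge where a_ij * a_ji = 2 or 3), the diagram is a chain of 5 nodes with a double edge at one end; the terminal node there is the unique long simple root (C_5). One simple-root ordering that puts it in standard form is (alpha_4, alpha_5, alpha_3, alpha_2, alpha_1). So the algebra is type C_5, i.e. sp(10).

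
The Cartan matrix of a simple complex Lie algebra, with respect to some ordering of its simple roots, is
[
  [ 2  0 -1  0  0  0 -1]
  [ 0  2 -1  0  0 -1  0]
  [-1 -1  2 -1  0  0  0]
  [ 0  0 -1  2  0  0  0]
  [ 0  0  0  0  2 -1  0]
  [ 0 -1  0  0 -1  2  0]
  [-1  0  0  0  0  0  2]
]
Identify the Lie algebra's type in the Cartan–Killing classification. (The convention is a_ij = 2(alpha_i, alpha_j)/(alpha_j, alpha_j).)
type E_7

The matrix has rank 7 with 2's on the diagonal. Reading the off-diagonal entries as Dynkin edges (a single edge where a_ij = a_ji = -1; a double or triple edge where a_ij * a_ji = 2 or 3), the diagram is a chain of 6 nodes with one extra node attached to the third node from one end (E_7). One simple-root ordering that puts it in standard form is (alpha_7, alpha_4, alpha_1, alpha_3, alpha_2, alpha_6, alpha_5). So the algebra is type E_7.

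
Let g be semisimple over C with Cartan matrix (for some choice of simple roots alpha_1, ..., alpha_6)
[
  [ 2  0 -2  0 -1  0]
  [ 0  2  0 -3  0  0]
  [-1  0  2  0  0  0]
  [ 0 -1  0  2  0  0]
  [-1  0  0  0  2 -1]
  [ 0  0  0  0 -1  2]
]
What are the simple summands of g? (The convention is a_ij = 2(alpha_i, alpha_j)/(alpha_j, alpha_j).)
The diagram associated to this matrix has two connected components: the simple roots {alpha_1, alpha_3, alpha_5, alpha_6} form a chain of 4 nodes with a double edge at one end; the terminal node there is the unique short simple root (B_4), and {alpha_2, alpha_4} form two nodes joined by a triple edge (G_2). A semisimple Lie algebra decomposes uniquely as the direct sum of simple ideals, one per connected component of its Dynkin diagram, so g ≅ B_4 ⊕ G_2 (dimension 36 + 14 = 50).

B_4 (so(9)) ⊕ G_2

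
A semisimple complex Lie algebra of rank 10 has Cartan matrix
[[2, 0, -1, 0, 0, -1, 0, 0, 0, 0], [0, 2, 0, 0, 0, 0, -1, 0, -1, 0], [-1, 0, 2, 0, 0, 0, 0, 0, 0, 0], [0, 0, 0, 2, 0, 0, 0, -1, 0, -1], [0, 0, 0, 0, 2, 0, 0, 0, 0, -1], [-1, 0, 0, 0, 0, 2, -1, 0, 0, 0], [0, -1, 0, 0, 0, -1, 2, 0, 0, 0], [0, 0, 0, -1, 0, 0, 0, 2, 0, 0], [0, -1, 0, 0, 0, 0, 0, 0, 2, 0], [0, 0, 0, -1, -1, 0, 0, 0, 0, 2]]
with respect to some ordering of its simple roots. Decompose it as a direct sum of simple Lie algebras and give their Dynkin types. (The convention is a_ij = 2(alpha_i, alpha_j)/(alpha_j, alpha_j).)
type A_4 + type A_6

The diagram associated to this matrix has two connected components: the simple roots {alpha_4, alpha_5, alpha_8, alpha_10} form a chain of 4 nodes with single edges (A_4), and {alpha_1, alpha_2, alpha_3, alpha_6, alpha_7, alpha_9} form a chain of 6 nodes with single edges (A_6). A semisimple Lie algebra decomposes uniquely as the direct sum of simple ideals, one per connected component of its Dynkin diagram, so g ≅ A_4 ⊕ A_6 (dimension 24 + 48 = 72).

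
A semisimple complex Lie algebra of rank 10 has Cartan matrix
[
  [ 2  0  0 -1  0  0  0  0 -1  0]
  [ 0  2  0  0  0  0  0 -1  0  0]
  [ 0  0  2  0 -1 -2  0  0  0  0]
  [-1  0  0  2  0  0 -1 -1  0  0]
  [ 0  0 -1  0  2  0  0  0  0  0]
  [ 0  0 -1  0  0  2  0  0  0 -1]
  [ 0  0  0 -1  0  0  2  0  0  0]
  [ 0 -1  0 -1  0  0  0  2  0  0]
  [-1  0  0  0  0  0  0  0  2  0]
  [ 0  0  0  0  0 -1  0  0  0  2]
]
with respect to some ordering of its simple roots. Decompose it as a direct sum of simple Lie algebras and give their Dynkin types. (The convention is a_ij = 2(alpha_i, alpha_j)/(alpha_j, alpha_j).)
The diagram associated to this matrix has two connected components: the simple roots {alpha_1, alpha_2, alpha_4, alpha_7, alpha_8, alpha_9} form a chain of 5 nodes with one extra node attached to the third node from one end (E_6), and {alpha_3, alpha_5, alpha_6, alpha_10} form a chain of 4 nodes with a double edge between the middle two (F_4). A semisimple Lie algebra decomposes uniquely as the direct sum of simple ideals, one per connected component of its Dynkin diagram, so g ≅ E_6 ⊕ F_4 (dimension 78 + 52 = 130).

E_6 + F_4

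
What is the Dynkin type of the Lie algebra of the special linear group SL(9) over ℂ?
This is sl(9), which has dimension 9^2 - 1 = 80 and rank 9 - 1 = 8 (a Cartan subalgebra is the diagonal traceless matrices). In the classification of classical Lie algebras, the special linear algebra sl(n+1) has type A_n; here n = 8, so the Dynkin diagram is a chain of 8 nodes with single edges (A_8). Hence the type is A_8.

A8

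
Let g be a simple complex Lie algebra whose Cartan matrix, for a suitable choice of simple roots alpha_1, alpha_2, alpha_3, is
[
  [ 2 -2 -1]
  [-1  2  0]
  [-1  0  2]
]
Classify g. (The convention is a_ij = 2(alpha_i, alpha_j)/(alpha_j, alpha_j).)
The matrix has rank 3 with 2's on the diagonal. Reading the off-diagonal entries as Dynkin edges (a single edge where a_ij = a_ji = -1; a double or triple edge where a_ij * a_ji = 2 or 3), the diagram is a chain of 3 nodes with a double edge at one end; the terminal node there is the unique short simple root (B_3). One simple-root ordering that puts it in standard form is (alpha_3, alpha_1, alpha_2). So the algebra is type B_3, i.e. so(7).

B_3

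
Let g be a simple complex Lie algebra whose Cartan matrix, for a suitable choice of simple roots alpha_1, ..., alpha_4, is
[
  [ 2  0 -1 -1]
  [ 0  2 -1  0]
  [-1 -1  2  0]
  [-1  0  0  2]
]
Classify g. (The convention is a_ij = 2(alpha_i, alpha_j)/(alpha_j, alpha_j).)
type A_4

The matrix has rank 4 with 2's on the diagonal. Reading the off-diagonal entries as Dynkin edges (a single edge where a_ij = a_ji = -1; a double or triple edge where a_ij * a_ji = 2 or 3), the diagram is a chain of 4 nodes with single edges (A_4). One simple-root ordering that puts it in standard form is (alpha_2, alpha_3, alpha_1, alpha_4). So the algebra is type A_4, i.e. sl(5).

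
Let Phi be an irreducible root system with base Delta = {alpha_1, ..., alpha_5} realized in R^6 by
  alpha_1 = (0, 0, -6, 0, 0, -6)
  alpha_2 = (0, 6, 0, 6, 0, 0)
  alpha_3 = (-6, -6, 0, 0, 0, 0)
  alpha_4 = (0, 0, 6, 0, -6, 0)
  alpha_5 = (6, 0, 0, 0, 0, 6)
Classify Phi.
Compute the Cartan integers a_ij = 2(alpha_i, alpha_j)/(alpha_j, alpha_j); the resulting 5x5 Cartan matrix is
[[2, 0, 0, -1, -1], [0, 2, -1, 0, 0], [0, -1, 2, 0, -1], [-1, 0, 0, 2, 0], [-1, 0, -1, 0, 2]].
All simple roots have the same length, so the diagram is simply laced. The associated Dynkin diagram is a chain of 5 nodes with single edges (A_5), so the type is A_5 (the algebra sl(6)).

A_5 (sl(6))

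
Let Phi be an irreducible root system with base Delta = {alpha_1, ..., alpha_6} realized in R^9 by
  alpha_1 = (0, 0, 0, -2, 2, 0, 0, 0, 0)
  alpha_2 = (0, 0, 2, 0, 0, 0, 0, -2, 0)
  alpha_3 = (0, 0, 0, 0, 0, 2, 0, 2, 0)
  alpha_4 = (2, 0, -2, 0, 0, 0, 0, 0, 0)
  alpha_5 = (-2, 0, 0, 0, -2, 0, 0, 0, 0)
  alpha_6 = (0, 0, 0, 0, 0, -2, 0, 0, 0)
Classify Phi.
B_6

Compute the Cartan integers a_ij = 2(alpha_i, alpha_j)/(alpha_j, alpha_j); the resulting 6x6 Cartan matrix is
[[2, 0, 0, 0, -1, 0], [0, 2, -1, -1, 0, 0], [0, -1, 2, 0, 0, -2], [0, -1, 0, 2, -1, 0], [-1, 0, 0, -1, 2, 0], [0, 0, -1, 0, 0, 2]].
The roots have two lengths (squared-length ratio 2:1); the short ones are alpha_{6}. The associated Dynkin diagram is a chain of 6 nodes with a double edge at one end; the terminal node there is the unique short simple root (B_6), so the type is B_6 (the algebra so(13)).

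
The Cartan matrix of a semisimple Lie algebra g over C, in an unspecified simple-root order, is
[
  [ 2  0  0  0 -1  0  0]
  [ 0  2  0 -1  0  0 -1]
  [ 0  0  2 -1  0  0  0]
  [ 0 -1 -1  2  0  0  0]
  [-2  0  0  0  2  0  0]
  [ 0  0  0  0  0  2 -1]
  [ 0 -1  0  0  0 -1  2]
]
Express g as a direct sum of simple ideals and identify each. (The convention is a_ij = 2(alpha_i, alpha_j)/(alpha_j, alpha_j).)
The diagram associated to this matrix has two connected components: the simple roots {alpha_2, alpha_3, alpha_4, alpha_6, alpha_7} form a chain of 5 nodes with single edges (A_5), and {alpha_1, alpha_5} form a chain of 2 nodes with a double edge at one end; the terminal node there is the unique short simple root (B_2). A semisimple Lie algebra decomposes uniquely as the direct sum of simple ideals, one per connected component of its Dynkin diagram, so g ≅ A_5 ⊕ B_2 (dimension 35 + 10 = 45).

A_5 (sl(6)) + B_2 (so(5))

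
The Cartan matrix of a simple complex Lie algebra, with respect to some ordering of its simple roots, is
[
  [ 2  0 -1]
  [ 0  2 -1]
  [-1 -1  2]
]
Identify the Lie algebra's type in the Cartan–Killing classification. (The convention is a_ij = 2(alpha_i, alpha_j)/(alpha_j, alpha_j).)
The matrix has rank 3 with 2's on the diagonal. Reading the off-diagonal entries as Dynkin edges (a single edge where a_ij = a_ji = -1; a double or triple edge where a_ij * a_ji = 2 or 3), the diagram is a chain of 3 nodes with single edges (A_3). One simple-root ordering that puts it in standard form is (alpha_2, alpha_3, alpha_1). So the algebra is type A_3, i.e. sl(4).

A_3 (sl(4))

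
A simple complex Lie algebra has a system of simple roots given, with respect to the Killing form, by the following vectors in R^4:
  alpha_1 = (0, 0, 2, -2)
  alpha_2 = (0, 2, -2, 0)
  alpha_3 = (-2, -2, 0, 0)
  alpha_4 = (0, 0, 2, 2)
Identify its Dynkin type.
Compute the Cartan integers a_ij = 2(alpha_i, alpha_j)/(alpha_j, alpha_j); the resulting 4x4 Cartan matrix is
[[2, -1, 0, 0], [-1, 2, -1, -1], [0, -1, 2, 0], [0, -1, 0, 2]].
All simple roots have the same length, so the diagram is simply laced. The associated Dynkin diagram is a chain of 2 nodes with a fork of two nodes at one end (D_4), so the type is D_4 (the algebra so(8)).

D4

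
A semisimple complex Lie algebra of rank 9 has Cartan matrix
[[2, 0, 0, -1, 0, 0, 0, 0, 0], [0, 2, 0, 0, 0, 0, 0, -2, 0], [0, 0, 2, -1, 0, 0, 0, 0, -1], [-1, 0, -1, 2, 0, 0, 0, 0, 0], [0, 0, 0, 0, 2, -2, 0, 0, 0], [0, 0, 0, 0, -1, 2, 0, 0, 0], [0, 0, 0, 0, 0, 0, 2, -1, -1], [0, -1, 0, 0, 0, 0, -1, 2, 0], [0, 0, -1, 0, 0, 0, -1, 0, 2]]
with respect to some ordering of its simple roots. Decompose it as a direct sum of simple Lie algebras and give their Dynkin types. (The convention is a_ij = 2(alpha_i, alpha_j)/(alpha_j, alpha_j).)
The diagram associated to this matrix has two connected components: the simple roots {alpha_5, alpha_6} form a chain of 2 nodes with a double edge at one end; the terminal node there is the unique short simple root (B_2), and {alpha_1, alpha_2, alpha_3, alpha_4, alpha_7, alpha_8, alpha_9} form a chain of 7 nodes with a double edge at one end; the terminal node there is the unique long simple root (C_7). A semisimple Lie algebra decomposes uniquely as the direct sum of simple ideals, one per connected component of its Dynkin diagram, so g ≅ B_2 ⊕ C_7 (dimension 10 + 105 = 115).

B_2 (so(5)) + C_7 (sp(14))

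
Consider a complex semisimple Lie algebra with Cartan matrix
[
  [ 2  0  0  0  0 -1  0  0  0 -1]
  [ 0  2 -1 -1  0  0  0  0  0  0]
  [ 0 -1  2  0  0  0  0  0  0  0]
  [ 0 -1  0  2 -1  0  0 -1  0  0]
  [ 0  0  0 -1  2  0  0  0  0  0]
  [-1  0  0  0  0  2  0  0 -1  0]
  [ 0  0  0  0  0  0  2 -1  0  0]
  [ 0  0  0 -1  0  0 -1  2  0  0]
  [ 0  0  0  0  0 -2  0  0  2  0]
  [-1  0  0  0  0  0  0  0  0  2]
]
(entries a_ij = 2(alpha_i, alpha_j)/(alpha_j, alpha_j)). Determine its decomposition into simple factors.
The diagram associated to this matrix has two connected components: the simple roots {alpha_1, alpha_6, alpha_9, alpha_10} form a chain of 4 nodes with a double edge at one end; the terminal node there is the unique long simple root (C_4), and {alpha_2, alpha_3, alpha_4, alpha_5, alpha_7, alpha_8} form a chain of 5 nodes with one extra node attached to the third node from one end (E_6). A semisimple Lie algebra decomposes uniquely as the direct sum of simple ideals, one per connected component of its Dynkin diagram, so g ≅ C_4 ⊕ E_6 (dimension 36 + 78 = 114).

type C_4 + type E_6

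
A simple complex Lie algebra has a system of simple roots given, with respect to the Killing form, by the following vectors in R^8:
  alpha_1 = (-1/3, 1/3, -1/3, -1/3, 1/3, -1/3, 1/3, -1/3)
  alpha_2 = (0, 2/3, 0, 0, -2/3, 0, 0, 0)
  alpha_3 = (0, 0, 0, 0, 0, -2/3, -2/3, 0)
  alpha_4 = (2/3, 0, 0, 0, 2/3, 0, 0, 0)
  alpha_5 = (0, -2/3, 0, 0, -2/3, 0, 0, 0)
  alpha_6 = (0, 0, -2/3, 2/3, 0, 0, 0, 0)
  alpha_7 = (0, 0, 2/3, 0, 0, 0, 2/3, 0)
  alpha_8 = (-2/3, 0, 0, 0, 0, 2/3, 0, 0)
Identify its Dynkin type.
Compute the Cartan integers a_ij = 2(alpha_i, alpha_j)/(alpha_j, alpha_j); the resulting 8x8 Cartan matrix is
[[2, 0, 0, 0, -1, 0, 0, 0], [0, 2, 0, -1, 0, 0, 0, 0], [0, 0, 2, 0, 0, 0, -1, -1], [0, -1, 0, 2, -1, 0, 0, -1], [-1, 0, 0, -1, 2, 0, 0, 0], [0, 0, 0, 0, 0, 2, -1, 0], [0, 0, -1, 0, 0, -1, 2, 0], [0, 0, -1, -1, 0, 0, 0, 2]].
All simple roots have the same length, so the diagram is simply laced. The associated Dynkin diagram is a chain of 7 nodes with one extra node attached to the third node from one end (E_8), so the type is E_8.

type E_8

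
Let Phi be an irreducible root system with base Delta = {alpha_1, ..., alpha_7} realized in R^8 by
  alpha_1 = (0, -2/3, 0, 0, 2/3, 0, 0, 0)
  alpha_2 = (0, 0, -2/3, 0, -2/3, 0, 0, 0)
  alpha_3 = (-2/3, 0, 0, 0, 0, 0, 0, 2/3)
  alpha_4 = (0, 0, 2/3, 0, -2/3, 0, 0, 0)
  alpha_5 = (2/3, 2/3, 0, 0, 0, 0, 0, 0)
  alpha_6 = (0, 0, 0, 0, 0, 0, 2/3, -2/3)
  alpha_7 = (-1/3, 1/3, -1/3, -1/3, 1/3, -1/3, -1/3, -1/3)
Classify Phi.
Compute the Cartan integers a_ij = 2(alpha_i, alpha_j)/(alpha_j, alpha_j); the resulting 7x7 Cartan matrix is
[[2, -1, 0, -1, -1, 0, 0], [-1, 2, 0, 0, 0, 0, 0], [0, 0, 2, 0, -1, -1, 0], [-1, 0, 0, 2, 0, 0, -1], [-1, 0, -1, 0, 2, 0, 0], [0, 0, -1, 0, 0, 2, 0], [0, 0, 0, -1, 0, 0, 2]].
All simple roots have the same length, so the diagram is simply laced. The associated Dynkin diagram is a chain of 6 nodes with one extra node attached to the third node from one end (E_7), so the type is E_7.

E_7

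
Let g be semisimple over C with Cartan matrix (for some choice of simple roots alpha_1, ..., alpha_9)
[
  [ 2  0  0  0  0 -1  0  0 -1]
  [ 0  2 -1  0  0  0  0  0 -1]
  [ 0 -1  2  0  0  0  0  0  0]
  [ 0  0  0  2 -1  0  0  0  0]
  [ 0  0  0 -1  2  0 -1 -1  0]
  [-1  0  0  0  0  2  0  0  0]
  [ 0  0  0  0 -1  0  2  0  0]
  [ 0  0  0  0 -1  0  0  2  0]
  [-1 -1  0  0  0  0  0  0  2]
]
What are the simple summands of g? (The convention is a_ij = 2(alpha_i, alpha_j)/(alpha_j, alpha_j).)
The diagram associated to this matrix has two connected components: the simple roots {alpha_1, alpha_2, alpha_3, alpha_6, alpha_9} form a chain of 5 nodes with single edges (A_5), and {alpha_4, alpha_5, alpha_7, alpha_8} form a chain of 2 nodes with a fork of two nodes at one end (D_4). A semisimple Lie algebra decomposes uniquely as the direct sum of simple ideals, one per connected component of its Dynkin diagram, so g ≅ A_5 ⊕ D_4 (dimension 35 + 28 = 63).

A_5 + D_4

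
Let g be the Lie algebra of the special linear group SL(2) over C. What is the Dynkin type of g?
A_1 (sl(2))

This is sl(2), which has dimension 2^2 - 1 = 3 and rank 2 - 1 = 1 (a Cartan subalgebra is the diagonal traceless matrices). In the classification of classical Lie algebras, the special linear algebra sl(n+1) has type A_n; here n = 1, so the Dynkin diagram is a chain of 1 nodes with single edges (A_1). Hence the type is A_1.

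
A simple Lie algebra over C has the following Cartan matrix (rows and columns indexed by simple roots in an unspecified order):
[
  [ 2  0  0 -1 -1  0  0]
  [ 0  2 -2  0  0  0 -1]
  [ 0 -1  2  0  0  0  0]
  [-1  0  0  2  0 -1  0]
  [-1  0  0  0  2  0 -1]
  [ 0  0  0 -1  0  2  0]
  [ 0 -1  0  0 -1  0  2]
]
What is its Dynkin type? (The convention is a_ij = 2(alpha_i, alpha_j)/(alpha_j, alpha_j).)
The matrix has rank 7 with 2's on the diagonal. Reading the off-diagonal entries as Dynkin edges (a single edge where a_ij = a_ji = -1; a double or triple edge where a_ij * a_ji = 2 or 3), the diagram is a chain of 7 nodes with a double edge at one end; the terminal node there is the unique short simple root (B_7). One simple-root ordering that puts it in standard form is (alpha_6, alpha_4, alpha_1, alpha_5, alpha_7, alpha_2, alpha_3). So the algebra is type B_7, i.e. so(15).

type B_7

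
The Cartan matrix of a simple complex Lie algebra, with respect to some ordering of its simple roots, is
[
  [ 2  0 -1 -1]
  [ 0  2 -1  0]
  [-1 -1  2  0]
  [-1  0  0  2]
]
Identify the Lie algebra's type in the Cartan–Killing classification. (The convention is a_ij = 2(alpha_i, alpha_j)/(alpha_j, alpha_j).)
The matrix has rank 4 with 2's on the diagonal. Reading the off-diagonal entries as Dynkin edges (a single edge where a_ij = a_ji = -1; a double or triple edge where a_ij * a_ji = 2 or 3), the diagram is a chain of 4 nodes with single edges (A_4). One simple-root ordering that puts it in standard form is (alpha_2, alpha_3, alpha_1, alpha_4). So the algebra is type A_4, i.e. sl(5).

A4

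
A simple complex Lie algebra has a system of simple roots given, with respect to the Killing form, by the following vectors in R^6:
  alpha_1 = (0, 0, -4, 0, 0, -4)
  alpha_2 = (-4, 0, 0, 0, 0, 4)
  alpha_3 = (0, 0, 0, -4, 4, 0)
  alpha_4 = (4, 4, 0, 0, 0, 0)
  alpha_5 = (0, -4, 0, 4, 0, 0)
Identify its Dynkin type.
Compute the Cartan integers a_ij = 2(alpha_i, alpha_j)/(alpha_j, alpha_j); the resulting 5x5 Cartan matrix is
[[2, -1, 0, 0, 0], [-1, 2, 0, -1, 0], [0, 0, 2, 0, -1], [0, -1, 0, 2, -1], [0, 0, -1, -1, 2]].
All simple roots have the same length, so the diagram is simply laced. The associated Dynkin diagram is a chain of 5 nodes with single edges (A_5), so the type is A_5 (the algebra sl(6)).

type A_5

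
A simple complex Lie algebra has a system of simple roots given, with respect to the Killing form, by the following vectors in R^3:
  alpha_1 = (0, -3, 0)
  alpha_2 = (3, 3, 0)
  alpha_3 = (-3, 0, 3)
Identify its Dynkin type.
B_3 (so(7))

Compute the Cartan integers a_ij = 2(alpha_i, alpha_j)/(alpha_j, alpha_j); the resulting 3x3 Cartan matrix is
[[2, -1, 0], [-2, 2, -1], [0, -1, 2]].
The roots have two lengths (squared-length ratio 2:1); the short ones are alpha_{1}. The associated Dynkin diagram is a chain of 3 nodes with a double edge at one end; the terminal node there is the unique short simple root (B_3), so the type is B_3 (the algebra so(7)).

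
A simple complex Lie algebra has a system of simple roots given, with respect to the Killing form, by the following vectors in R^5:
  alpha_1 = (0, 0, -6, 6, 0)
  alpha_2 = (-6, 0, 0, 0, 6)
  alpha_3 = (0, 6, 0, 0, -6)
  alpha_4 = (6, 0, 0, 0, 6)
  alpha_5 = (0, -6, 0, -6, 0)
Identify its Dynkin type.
Compute the Cartan integers a_ij = 2(alpha_i, alpha_j)/(alpha_j, alpha_j); the resulting 5x5 Cartan matrix is
[[2, 0, 0, 0, -1], [0, 2, -1, 0, 0], [0, -1, 2, -1, -1], [0, 0, -1, 2, 0], [-1, 0, -1, 0, 2]].
All simple roots have the same length, so the diagram is simply laced. The associated Dynkin diagram is a chain of 3 nodes with a fork of two nodes at one end (D_5), so the type is D_5 (the algebra so(10)).

D5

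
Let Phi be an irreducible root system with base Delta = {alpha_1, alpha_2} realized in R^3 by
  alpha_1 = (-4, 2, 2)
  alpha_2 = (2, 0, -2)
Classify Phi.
type G_2

Compute the Cartan integers a_ij = 2(alpha_i, alpha_j)/(alpha_j, alpha_j); the resulting 2x2 Cartan matrix is
[[2, -3], [-1, 2]].
The roots have two lengths (squared-length ratio 3:1); the short ones are alpha_{2}. The associated Dynkin diagram is two nodes joined by a triple edge (G_2), so the type is G_2.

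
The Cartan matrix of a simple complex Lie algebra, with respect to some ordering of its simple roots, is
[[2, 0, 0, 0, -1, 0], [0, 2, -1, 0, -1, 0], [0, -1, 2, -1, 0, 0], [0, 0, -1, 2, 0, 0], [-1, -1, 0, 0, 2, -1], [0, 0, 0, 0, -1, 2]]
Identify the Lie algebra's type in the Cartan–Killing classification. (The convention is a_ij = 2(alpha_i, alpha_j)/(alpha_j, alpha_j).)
The matrix has rank 6 with 2's on the diagonal. Reading the off-diagonal entries as Dynkin edges (a single edge where a_ij = a_ji = -1; a double or triple edge where a_ij * a_ji = 2 or 3), the diagram is a chain of 4 nodes with a fork of two nodes at one end (D_6). One simple-root ordering that puts it in standard form is (alpha_4, alpha_3, alpha_2, alpha_5, alpha_1, alpha_6). So the algebra is type D_6, i.e. so(12).

D6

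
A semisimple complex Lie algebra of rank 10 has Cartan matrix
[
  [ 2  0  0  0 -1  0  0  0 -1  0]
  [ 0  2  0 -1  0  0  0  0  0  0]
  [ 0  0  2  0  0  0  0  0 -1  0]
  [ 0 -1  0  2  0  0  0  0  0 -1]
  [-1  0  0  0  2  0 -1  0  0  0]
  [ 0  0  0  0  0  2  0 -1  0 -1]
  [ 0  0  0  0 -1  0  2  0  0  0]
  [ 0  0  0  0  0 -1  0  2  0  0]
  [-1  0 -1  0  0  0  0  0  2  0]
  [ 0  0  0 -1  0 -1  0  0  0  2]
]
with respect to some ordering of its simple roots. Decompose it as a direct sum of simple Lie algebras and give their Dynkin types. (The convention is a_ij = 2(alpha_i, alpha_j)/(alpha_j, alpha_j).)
A_5 ⊕ A_5

The diagram associated to this matrix has two connected components: the simple roots {alpha_1, alpha_3, alpha_5, alpha_7, alpha_9} form a chain of 5 nodes with single edges (A_5), and {alpha_2, alpha_4, alpha_6, alpha_8, alpha_10} form a chain of 5 nodes with single edges (A_5). A semisimple Lie algebra decomposes uniquely as the direct sum of simple ideals, one per connected component of its Dynkin diagram, so g ≅ A_5 ⊕ A_5 (dimension 35 + 35 = 70).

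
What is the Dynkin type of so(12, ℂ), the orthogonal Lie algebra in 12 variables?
D6

This is so(12) with 12 even, which has dimension 12(12-1)/2 = 66 and rank 12/2 = 6. In the classification of classical Lie algebras, the orthogonal algebra so(2n) in an even number of variables has type D_n; here n = 6, so the Dynkin diagram is a chain of 4 nodes with a fork of two nodes at one end (D_6). Hence the type is D_6.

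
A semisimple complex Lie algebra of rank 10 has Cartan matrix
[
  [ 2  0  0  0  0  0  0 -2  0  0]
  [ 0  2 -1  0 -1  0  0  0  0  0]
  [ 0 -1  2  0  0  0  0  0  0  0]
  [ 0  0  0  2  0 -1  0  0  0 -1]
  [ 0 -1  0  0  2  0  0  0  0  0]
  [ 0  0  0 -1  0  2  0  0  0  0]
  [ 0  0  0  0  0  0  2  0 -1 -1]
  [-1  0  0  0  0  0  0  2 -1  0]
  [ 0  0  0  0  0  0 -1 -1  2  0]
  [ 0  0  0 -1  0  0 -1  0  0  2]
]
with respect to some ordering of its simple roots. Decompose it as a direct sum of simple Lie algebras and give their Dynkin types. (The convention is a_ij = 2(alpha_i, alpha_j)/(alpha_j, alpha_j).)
A_3 (sl(4)) + C_7 (sp(14))

The diagram associated to this matrix has two connected components: the simple roots {alpha_2, alpha_3, alpha_5} form a chain of 3 nodes with single edges (A_3), and {alpha_1, alpha_4, alpha_6, alpha_7, alpha_8, alpha_9, alpha_10} form a chain of 7 nodes with a double edge at one end; the terminal node there is the unique long simple root (C_7). A semisimple Lie algebra decomposes uniquely as the direct sum of simple ideals, one per connected component of its Dynkin diagram, so g ≅ A_3 ⊕ C_7 (dimension 15 + 105 = 120).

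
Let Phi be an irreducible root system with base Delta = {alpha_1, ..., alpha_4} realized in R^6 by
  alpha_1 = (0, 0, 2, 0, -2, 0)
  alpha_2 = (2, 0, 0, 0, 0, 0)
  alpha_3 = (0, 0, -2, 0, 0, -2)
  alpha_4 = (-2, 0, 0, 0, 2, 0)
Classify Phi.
Compute the Cartan integers a_ij = 2(alpha_i, alpha_j)/(alpha_j, alpha_j); the resulting 4x4 Cartan matrix is
[[2, 0, -1, -1], [0, 2, 0, -1], [-1, 0, 2, 0], [-1, -2, 0, 2]].
The roots have two lengths (squared-length ratio 2:1); the short ones are alpha_{2}. The associated Dynkin diagram is a chain of 4 nodes with a double edge at one end; the terminal node there is the unique short simple root (B_4), so the type is B_4 (the algebra so(9)).

B_4 (so(9))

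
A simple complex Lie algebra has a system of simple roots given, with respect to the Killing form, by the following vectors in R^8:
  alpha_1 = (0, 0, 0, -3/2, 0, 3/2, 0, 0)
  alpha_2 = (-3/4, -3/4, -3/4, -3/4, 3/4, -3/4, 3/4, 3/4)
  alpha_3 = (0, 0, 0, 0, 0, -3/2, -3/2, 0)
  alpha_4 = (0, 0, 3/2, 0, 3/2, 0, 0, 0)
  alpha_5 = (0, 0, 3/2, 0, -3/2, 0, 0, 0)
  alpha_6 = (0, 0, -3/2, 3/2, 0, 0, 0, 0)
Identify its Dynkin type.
type E_6

Compute the Cartan integers a_ij = 2(alpha_i, alpha_j)/(alpha_j, alpha_j); the resulting 6x6 Cartan matrix is
[[2, 0, -1, 0, 0, -1], [0, 2, 0, 0, -1, 0], [-1, 0, 2, 0, 0, 0], [0, 0, 0, 2, 0, -1], [0, -1, 0, 0, 2, -1], [-1, 0, 0, -1, -1, 2]].
All simple roots have the same length, so the diagram is simply laced. The associated Dynkin diagram is a chain of 5 nodes with one extra node attached to the third node from one end (E_6), so the type is E_6.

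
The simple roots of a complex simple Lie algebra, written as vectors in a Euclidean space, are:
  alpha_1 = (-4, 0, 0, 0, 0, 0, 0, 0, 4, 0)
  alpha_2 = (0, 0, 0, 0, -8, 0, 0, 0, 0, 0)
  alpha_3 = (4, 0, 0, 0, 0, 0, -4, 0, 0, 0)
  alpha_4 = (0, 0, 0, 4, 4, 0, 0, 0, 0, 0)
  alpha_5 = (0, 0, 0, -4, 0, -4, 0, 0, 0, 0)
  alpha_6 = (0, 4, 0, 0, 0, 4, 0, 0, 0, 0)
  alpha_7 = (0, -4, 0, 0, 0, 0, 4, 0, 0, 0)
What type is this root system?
Compute the Cartan integers a_ij = 2(alpha_i, alpha_j)/(alpha_j, alpha_j); the resulting 7x7 Cartan matrix is
[[2, 0, -1, 0, 0, 0, 0], [0, 2, 0, -2, 0, 0, 0], [-1, 0, 2, 0, 0, 0, -1], [0, -1, 0, 2, -1, 0, 0], [0, 0, 0, -1, 2, -1, 0], [0, 0, 0, 0, -1, 2, -1], [0, 0, -1, 0, 0, -1, 2]].
The roots have two lengths (squared-length ratio 2:1); the short ones are alpha_{1,3,4,5,6,7}. The associated Dynkin diagram is a chain of 7 nodes with a double edge at one end; the terminal node there is the unique long simple root (C_7), so the type is C_7 (the algebra sp(14)).

C_7 (sp(14))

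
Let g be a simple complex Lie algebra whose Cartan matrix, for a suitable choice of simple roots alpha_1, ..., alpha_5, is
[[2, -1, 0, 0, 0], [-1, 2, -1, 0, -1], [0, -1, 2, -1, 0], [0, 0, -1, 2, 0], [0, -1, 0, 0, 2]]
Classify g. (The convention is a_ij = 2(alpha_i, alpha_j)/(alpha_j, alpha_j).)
The matrix has rank 5 with 2's on the diagonal. Reading the off-diagonal entries as Dynkin edges (a single edge where a_ij = a_ji = -1; a double or triple edge where a_ij * a_ji = 2 or 3), the diagram is a chain of 3 nodes with a fork of two nodes at one end (D_5). One simple-root ordering that puts it in standard form is (alpha_4, alpha_3, alpha_2, alpha_1, alpha_5). So the algebra is type D_5, i.e. so(10).

D5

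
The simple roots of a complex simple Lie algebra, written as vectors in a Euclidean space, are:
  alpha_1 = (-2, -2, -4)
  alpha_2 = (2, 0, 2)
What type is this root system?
Compute the Cartan integers a_ij = 2(alpha_i, alpha_j)/(alpha_j, alpha_j); the resulting 2x2 Cartan matrix is
[[2, -3], [-1, 2]].
The roots have two lengths (squared-length ratio 3:1); the short ones are alpha_{2}. The associated Dynkin diagram is two nodes joined by a triple edge (G_2), so the type is G_2.

G_2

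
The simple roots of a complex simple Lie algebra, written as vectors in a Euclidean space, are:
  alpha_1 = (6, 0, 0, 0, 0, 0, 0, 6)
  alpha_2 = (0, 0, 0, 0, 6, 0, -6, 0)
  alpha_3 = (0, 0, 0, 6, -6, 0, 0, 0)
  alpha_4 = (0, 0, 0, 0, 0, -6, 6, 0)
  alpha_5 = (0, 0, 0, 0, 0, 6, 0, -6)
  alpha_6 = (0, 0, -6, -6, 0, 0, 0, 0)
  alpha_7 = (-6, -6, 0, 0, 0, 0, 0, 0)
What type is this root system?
Compute the Cartan integers a_ij = 2(alpha_i, alpha_j)/(alpha_j, alpha_j); the resulting 7x7 Cartan matrix is
[[2, 0, 0, 0, -1, 0, -1], [0, 2, -1, -1, 0, 0, 0], [0, -1, 2, 0, 0, -1, 0], [0, -1, 0, 2, -1, 0, 0], [-1, 0, 0, -1, 2, 0, 0], [0, 0, -1, 0, 0, 2, 0], [-1, 0, 0, 0, 0, 0, 2]].
All simple roots have the same length, so the diagram is simply laced. The associated Dynkin diagram is a chain of 7 nodes with single edges (A_7), so the type is A_7 (the algebra sl(8)).

A7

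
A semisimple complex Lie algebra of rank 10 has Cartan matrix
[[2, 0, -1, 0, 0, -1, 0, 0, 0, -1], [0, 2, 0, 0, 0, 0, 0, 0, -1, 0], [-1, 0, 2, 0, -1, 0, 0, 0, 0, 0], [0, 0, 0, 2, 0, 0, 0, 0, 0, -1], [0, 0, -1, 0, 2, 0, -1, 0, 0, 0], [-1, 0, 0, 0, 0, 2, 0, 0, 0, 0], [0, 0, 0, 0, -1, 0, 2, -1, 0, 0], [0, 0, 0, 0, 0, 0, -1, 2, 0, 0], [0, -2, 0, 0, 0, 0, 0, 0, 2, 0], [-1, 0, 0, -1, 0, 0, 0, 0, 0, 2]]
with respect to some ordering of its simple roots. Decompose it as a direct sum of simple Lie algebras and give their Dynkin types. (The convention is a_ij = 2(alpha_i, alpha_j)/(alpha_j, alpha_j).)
The diagram associated to this matrix has two connected components: the simple roots {alpha_2, alpha_9} form a chain of 2 nodes with a double edge at one end; the terminal node there is the unique short simple root (B_2), and {alpha_1, alpha_3, alpha_4, alpha_5, alpha_6, alpha_7, alpha_8, alpha_10} form a chain of 7 nodes with one extra node attached to the third node from one end (E_8). A semisimple Lie algebra decomposes uniquely as the direct sum of simple ideals, one per connected component of its Dynkin diagram, so g ≅ B_2 ⊕ E_8 (dimension 10 + 248 = 258).

B_2 ⊕ E_8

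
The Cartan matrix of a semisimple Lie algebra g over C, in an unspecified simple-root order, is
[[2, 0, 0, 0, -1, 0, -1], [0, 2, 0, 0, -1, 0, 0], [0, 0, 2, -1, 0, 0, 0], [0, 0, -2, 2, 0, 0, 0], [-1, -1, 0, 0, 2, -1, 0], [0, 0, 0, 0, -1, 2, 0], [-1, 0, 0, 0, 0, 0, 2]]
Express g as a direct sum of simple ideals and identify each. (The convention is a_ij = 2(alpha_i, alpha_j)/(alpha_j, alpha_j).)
B_2 ⊕ D_5

The diagram associated to this matrix has two connected components: the simple roots {alpha_3, alpha_4} form a chain of 2 nodes with a double edge at one end; the terminal node there is the unique short simple root (B_2), and {alpha_1, alpha_2, alpha_5, alpha_6, alpha_7} form a chain of 3 nodes with a fork of two nodes at one end (D_5). A semisimple Lie algebra decomposes uniquely as the direct sum of simple ideals, one per connected component of its Dynkin diagram, so g ≅ B_2 ⊕ D_5 (dimension 10 + 45 = 55).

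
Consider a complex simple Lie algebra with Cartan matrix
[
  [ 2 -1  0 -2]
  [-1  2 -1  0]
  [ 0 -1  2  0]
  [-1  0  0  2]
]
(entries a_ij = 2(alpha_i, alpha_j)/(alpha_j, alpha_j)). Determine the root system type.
The matrix has rank 4 with 2's on the diagonal. Reading the off-diagonal entries as Dynkin edges (a single edge where a_ij = a_ji = -1; a double or triple edge where a_ij * a_ji = 2 or 3), the diagram is a chain of 4 nodes with a double edge at one end; the terminal node there is the unique short simple root (B_4). One simple-root ordering that puts it in standard form is (alpha_3, alpha_2, alpha_1, alpha_4). So the algebra is type B_4, i.e. so(9).

type B_4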